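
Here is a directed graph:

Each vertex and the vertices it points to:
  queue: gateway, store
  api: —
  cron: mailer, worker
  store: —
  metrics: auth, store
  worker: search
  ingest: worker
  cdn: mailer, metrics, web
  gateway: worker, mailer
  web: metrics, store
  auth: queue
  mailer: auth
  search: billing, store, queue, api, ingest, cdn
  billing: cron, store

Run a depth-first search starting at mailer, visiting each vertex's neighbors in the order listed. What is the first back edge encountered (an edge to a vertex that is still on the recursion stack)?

DFS from mailer (visiting each vertex's neighbors in the order listed); mark gray on enter, black on exit:
mailer gray
  auth gray
    queue gray
      gateway gray
        worker gray
          search gray
            billing gray
              cron gray
                cron→mailer: mailer is gray → back edge
First back edge: cron → mailer.

cron->mailer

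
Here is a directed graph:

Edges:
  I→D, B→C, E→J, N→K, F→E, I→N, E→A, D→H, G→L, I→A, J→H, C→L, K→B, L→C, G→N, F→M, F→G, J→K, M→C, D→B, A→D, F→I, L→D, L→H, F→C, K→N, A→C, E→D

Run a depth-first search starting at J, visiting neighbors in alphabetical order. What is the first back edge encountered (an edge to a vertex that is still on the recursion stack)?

L→C

DFS from J (visiting neighbors in alphabetical order); mark gray on enter, black on exit:
J gray
  H gray
  H black
  K gray
    B gray
      C gray
        L gray
          L→C: C is gray → back edge
First back edge: L → C.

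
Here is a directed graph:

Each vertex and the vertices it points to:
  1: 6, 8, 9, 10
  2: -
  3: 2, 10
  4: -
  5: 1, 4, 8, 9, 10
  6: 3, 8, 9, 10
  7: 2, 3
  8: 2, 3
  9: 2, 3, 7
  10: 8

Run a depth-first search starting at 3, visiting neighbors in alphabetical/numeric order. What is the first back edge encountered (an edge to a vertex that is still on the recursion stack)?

DFS from 3 (visiting neighbors in alphabetical/numeric order); mark gray on enter, black on exit:
3 gray
  2 gray
  2 black
  10 gray
    8 gray
      8→2: 2 black — skip
      8→3: 3 is gray → back edge
First back edge: 8 → 3.

8->3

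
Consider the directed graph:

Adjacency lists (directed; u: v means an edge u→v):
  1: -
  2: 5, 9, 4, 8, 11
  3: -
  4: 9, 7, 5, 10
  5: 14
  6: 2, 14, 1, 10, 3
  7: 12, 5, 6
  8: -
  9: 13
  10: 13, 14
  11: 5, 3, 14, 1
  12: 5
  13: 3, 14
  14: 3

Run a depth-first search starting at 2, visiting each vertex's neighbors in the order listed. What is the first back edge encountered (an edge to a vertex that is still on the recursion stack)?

DFS from 2 (visiting each vertex's neighbors in the order listed); mark gray on enter, black on exit:
2 gray
  5 gray
    14 gray
      3 gray
      3 black
    14 black
  5 black
  9 gray
    13 gray
      13→3: 3 black — skip
      13→14: 14 black — skip
    13 black
  9 black
  4 gray
    4→9: 9 black — skip
    7 gray
      12 gray
        12→5: 5 black — skip
      12 black
      7→5: 5 black — skip
      6 gray
        6→2: 2 is gray → back edge
First back edge: 6 → 2.

6→2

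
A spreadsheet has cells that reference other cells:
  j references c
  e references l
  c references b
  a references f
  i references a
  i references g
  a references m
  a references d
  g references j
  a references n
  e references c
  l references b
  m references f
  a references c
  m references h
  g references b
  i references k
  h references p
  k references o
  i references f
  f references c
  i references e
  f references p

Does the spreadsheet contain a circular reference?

No

DFS with white/gray/black marking, starting from b:
b gray
b black
a gray
  c gray
    c→b: b black — skip
  c black
  m gray
    f gray
      p gray
      p black
      f→c: c black — skip
    f black
    h gray
      h→p: p black — skip
    h black
  m black
  a→f: f black — skip
  d gray
  d black
  n gray
  n black
a black
i gray
  e gray
    e→c: c black — skip
    l gray
      l→b: b black — skip
    l black
  e black
  k gray
    o gray
    o black
  k black
  i→f: f black — skip
  g gray
    j gray
      j→c: c black — skip
    j black
    g→b: b black — skip
  g black
  i→a: a black — skip
i black
Every edge goes to a white or black vertex — no back edge, so the graph is acyclic.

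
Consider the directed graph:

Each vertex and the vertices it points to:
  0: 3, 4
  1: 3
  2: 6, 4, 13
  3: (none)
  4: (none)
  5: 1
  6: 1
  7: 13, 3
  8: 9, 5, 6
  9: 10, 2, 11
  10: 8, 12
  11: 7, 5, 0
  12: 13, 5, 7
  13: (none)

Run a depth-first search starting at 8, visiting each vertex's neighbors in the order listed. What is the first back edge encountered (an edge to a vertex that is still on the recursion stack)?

10->8

DFS from 8 (visiting each vertex's neighbors in the order listed); mark gray on enter, black on exit:
8 gray
  9 gray
    10 gray
      10→8: 8 is gray → back edge
First back edge: 10 → 8.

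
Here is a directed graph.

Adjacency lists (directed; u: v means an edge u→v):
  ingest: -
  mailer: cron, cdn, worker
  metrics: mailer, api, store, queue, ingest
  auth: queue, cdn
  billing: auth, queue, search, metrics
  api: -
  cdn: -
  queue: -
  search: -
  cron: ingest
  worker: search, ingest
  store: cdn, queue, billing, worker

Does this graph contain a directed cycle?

DFS with white/gray/black marking, starting from ingest:
ingest gray
ingest black
mailer gray
  cron gray
    cron→ingest: ingest black — skip
  cron black
  cdn gray
  cdn black
  worker gray
    search gray
    search black
    worker→ingest: ingest black — skip
  worker black
mailer black
metrics gray
  metrics→mailer: mailer black — skip
  api gray
  api black
  store gray
    store→cdn: cdn black — skip
    queue gray
    queue black
    billing gray
      auth gray
        auth→queue: queue black — skip
        auth→cdn: cdn black — skip
      auth black
      billing→queue: queue black — skip
      billing→search: search black — skip
      billing→metrics: metrics is gray → back edge
Back edge found, so a cycle exists: metrics → store → billing → metrics.

Yes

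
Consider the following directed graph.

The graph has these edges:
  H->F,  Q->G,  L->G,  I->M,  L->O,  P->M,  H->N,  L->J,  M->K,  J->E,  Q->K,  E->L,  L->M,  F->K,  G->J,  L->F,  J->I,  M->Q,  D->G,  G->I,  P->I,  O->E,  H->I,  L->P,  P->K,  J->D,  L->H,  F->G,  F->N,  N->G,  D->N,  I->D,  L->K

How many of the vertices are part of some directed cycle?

A vertex is on a directed cycle iff it belongs to a strongly connected component of size ≥ 2 (or has a self-loop).
The vertices on cycles are {D, E, F, G, H, I, J, L, M, N, O, P, Q} — 13 in total.

13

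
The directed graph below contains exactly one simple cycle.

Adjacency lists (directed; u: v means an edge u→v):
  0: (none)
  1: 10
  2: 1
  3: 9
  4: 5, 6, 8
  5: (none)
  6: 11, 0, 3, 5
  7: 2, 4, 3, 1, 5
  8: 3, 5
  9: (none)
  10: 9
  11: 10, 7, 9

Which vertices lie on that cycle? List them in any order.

4, 6, 7, 11

DFS with gray/black marking from 7:
7 gray
  2 gray
    1 gray
      10 gray
        9 gray
        9 black
      10 black
    1 black
  2 black
  4 gray
    5 gray
    5 black
    6 gray
      11 gray
        11→10: 10 black — skip
        11→7: 7 is gray → back edge
Back edge closes the cycle 7 → 4 → 6 → 11 → 7; its vertices are {4, 6, 7, 11}.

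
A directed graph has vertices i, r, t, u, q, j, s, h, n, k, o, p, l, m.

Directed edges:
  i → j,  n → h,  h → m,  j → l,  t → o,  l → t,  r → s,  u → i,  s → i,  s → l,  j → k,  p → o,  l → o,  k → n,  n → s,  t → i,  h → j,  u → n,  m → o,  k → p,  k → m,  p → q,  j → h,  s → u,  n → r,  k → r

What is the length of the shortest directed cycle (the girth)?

2

For each vertex v, BFS finds the shortest path from v back to v.
The shortest such closed walk is j → h → j, length 2.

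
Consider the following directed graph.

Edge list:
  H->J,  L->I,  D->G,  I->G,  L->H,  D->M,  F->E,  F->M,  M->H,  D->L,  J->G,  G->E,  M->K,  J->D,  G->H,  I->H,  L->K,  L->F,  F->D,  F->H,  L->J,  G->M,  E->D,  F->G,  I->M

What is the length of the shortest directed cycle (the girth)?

3

For each vertex v, BFS finds the shortest path from v back to v.
The shortest such closed walk is L → F → D → L, length 3.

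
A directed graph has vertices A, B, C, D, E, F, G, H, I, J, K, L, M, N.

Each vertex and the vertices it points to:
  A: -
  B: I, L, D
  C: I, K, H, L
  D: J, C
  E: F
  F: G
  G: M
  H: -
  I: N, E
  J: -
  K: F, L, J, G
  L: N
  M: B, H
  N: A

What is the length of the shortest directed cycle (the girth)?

For each vertex v, BFS finds the shortest path from v back to v.
The shortest such closed walk is B → I → E → F → G → M → B, length 6.

6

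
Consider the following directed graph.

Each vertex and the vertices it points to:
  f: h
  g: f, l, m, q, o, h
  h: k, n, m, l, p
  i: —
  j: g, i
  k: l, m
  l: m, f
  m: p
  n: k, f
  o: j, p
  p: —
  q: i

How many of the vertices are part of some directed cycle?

A vertex is on a directed cycle iff it belongs to a strongly connected component of size ≥ 2 (or has a self-loop).
The vertices on cycles are {f, g, h, j, k, l, n, o} — 8 in total.

8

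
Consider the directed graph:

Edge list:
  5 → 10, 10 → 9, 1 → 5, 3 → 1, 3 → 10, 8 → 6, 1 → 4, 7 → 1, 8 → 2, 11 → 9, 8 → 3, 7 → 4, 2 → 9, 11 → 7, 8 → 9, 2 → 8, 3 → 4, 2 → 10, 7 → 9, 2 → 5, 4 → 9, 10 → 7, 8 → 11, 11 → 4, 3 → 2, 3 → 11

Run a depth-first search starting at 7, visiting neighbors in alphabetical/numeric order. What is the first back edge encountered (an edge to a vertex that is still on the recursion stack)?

DFS from 7 (visiting neighbors in alphabetical/numeric order); mark gray on enter, black on exit:
7 gray
  1 gray
    4 gray
      9 gray
      9 black
    4 black
    5 gray
      10 gray
        10→7: 7 is gray → back edge
First back edge: 10 → 7.

10→7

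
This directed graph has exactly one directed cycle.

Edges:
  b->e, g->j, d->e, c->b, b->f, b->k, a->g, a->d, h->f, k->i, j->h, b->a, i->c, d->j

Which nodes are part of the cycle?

DFS with gray/black marking from i:
i gray
  c gray
    b gray
      k gray
        k→i: i is gray → back edge
Back edge closes the cycle i → c → b → k → i; its vertices are {b, c, i, k}.

b, c, i, k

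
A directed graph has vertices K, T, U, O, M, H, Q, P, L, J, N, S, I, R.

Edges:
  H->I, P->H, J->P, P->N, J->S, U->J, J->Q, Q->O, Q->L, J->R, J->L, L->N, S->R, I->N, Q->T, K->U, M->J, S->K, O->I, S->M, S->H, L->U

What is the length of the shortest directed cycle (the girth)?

For each vertex v, BFS finds the shortest path from v back to v.
The shortest such closed walk is J → L → U → J, length 3.

3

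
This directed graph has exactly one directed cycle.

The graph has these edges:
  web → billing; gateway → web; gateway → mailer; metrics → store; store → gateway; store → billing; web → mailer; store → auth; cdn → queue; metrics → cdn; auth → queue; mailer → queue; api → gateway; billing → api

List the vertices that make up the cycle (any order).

api, web, billing, gateway

DFS with gray/black marking from gateway:
gateway gray
  mailer gray
    queue gray
    queue black
  mailer black
  web gray
    billing gray
      api gray
        api→gateway: gateway is gray → back edge
Back edge closes the cycle gateway → web → billing → api → gateway; its vertices are {api, web, billing, gateway}.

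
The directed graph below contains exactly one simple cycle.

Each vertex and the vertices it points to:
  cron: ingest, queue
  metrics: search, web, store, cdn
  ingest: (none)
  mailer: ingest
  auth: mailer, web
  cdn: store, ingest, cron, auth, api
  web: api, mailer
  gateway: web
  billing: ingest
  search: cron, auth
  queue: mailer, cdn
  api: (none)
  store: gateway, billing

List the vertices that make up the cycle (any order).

DFS with gray/black marking from cdn:
cdn gray
  store gray
    gateway gray
      web gray
        api gray
        api black
        mailer gray
          ingest gray
          ingest black
        mailer black
      web black
    gateway black
    billing gray
      billing→ingest: ingest black — skip
    billing black
  store black
  cdn→ingest: ingest black — skip
  cron gray
    cron→ingest: ingest black — skip
    queue gray
      queue→mailer: mailer black — skip
      queue→cdn: cdn is gray → back edge
Back edge closes the cycle cdn → cron → queue → cdn; its vertices are {cdn, cron, queue}.

cdn, cron, queue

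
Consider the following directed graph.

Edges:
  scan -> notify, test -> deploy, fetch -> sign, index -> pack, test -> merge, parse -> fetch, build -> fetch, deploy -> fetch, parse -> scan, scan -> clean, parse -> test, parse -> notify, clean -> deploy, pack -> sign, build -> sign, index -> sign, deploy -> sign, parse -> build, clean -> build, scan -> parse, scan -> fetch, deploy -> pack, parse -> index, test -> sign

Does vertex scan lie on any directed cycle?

scan is on a cycle iff scan can reach itself via ≥1 edge.
scan → parse → scan — yes.

Yes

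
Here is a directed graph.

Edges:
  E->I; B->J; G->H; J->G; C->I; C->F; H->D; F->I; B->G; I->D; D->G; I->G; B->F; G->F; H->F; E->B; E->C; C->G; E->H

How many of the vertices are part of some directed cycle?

5

A vertex is on a directed cycle iff it belongs to a strongly connected component of size ≥ 2 (or has a self-loop).
The vertices on cycles are {D, F, G, H, I} — 5 in total.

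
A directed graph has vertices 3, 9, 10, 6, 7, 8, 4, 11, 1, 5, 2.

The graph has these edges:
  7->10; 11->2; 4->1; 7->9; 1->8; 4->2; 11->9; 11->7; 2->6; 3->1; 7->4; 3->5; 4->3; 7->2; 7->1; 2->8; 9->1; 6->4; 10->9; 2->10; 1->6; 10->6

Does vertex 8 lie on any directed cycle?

No

8 lies on a cycle iff there is a path from 8 back to itself.
Exploring from 8, it never reaches itself; equivalently, its strongly connected component is a singleton.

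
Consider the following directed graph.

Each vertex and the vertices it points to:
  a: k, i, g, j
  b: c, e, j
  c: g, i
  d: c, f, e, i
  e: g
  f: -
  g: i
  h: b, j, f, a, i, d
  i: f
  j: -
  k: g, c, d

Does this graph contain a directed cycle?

DFS with white/gray/black marking, starting from c:
c gray
  g gray
    i gray
      f gray
      f black
    i black
  g black
  c→i: i black — skip
c black
a gray
  k gray
    k→g: g black — skip
    k→c: c black — skip
    d gray
      d→c: c black — skip
      d→f: f black — skip
      e gray
        e→g: g black — skip
      e black
      d→i: i black — skip
    d black
  k black
  a→i: i black — skip
  a→g: g black — skip
  j gray
  j black
a black
b gray
  b→c: c black — skip
  b→e: e black — skip
  b→j: j black — skip
b black
h gray
  h→b: b black — skip
  h→j: j black — skip
  h→f: f black — skip
  h→a: a black — skip
  h→i: i black — skip
  h→d: d black — skip
h black
Every edge goes to a white or black vertex — no back edge, so the graph is acyclic.

No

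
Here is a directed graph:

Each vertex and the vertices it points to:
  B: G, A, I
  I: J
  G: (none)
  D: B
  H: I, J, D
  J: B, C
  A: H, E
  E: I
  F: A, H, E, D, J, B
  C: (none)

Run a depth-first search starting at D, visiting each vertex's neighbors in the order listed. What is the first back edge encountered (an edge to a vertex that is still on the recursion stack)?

DFS from D (visiting each vertex's neighbors in the order listed); mark gray on enter, black on exit:
D gray
  B gray
    G gray
    G black
    A gray
      H gray
        I gray
          J gray
            J→B: B is gray → back edge
First back edge: J → B.

J->B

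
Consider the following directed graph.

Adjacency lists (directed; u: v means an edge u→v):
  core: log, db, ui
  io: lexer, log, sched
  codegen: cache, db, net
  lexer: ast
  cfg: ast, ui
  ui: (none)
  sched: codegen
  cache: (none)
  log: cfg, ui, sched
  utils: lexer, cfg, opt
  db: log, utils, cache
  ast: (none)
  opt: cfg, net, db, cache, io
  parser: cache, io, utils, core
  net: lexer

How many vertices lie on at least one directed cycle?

A vertex is on a directed cycle iff it belongs to a strongly connected component of size ≥ 2 (or has a self-loop).
The vertices on cycles are {db, io, log, opt, sched, utils, codegen} — 7 in total.

7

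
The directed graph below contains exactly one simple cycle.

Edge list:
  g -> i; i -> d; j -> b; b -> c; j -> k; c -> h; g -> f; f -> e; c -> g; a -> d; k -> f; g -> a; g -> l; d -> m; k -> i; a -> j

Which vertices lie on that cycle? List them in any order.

DFS with gray/black marking from g:
g gray
  a gray
    j gray
      k gray
        i gray
          d gray
            m gray
            m black
          d black
        i black
        f gray
          e gray
          e black
        f black
      k black
      b gray
        c gray
          h gray
          h black
          c→g: g is gray → back edge
Back edge closes the cycle g → a → j → b → c → g; its vertices are {a, b, c, g, j}.

a, b, c, g, j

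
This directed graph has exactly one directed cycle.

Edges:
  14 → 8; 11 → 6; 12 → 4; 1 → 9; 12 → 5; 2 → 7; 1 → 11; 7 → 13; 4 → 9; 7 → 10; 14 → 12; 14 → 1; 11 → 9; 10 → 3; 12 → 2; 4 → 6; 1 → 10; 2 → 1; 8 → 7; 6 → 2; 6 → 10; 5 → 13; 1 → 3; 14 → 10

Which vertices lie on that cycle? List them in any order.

DFS with gray/black marking from 2:
2 gray
  7 gray
    13 gray
    13 black
    10 gray
      3 gray
      3 black
    10 black
  7 black
  1 gray
    11 gray
      6 gray
        6→10: 10 black — skip
        6→2: 2 is gray → back edge
Back edge closes the cycle 2 → 1 → 11 → 6 → 2; its vertices are {1, 2, 6, 11}.

1, 2, 6, 11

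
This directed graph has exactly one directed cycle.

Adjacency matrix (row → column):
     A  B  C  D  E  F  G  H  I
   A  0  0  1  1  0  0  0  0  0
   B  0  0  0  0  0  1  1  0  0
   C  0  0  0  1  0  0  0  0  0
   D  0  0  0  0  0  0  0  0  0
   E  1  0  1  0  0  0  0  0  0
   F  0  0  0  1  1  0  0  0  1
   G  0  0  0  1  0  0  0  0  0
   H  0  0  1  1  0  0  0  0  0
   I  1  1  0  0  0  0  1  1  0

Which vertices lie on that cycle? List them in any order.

B, F, I

DFS with gray/black marking from F:
F gray
  E gray
    A gray
      D gray
      D black
      C gray
        C→D: D black — skip
      C black
    A black
    E→C: C black — skip
  E black
  I gray
    B gray
      G gray
        G→D: D black — skip
      G black
      B→F: F is gray → back edge
Back edge closes the cycle F → I → B → F; its vertices are {B, F, I}.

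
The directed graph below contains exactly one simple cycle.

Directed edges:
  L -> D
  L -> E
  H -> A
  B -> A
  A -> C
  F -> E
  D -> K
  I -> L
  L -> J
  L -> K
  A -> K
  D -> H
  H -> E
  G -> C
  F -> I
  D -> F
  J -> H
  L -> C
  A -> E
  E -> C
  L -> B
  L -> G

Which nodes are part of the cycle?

D, F, I, L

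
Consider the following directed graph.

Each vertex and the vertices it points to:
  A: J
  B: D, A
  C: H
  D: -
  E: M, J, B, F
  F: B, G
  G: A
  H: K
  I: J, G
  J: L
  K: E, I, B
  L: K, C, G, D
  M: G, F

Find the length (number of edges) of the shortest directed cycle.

4

For each vertex v, BFS finds the shortest path from v back to v.
The shortest such closed walk is L → G → A → J → L, length 4.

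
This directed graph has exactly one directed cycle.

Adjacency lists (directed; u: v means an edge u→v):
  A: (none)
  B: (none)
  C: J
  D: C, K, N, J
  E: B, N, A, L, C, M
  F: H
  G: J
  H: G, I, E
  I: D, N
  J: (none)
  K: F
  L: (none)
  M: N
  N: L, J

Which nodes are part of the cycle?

DFS with gray/black marking from H:
H gray
  G gray
    J gray
    J black
  G black
  I gray
    D gray
      C gray
        C→J: J black — skip
      C black
      K gray
        F gray
          F→H: H is gray → back edge
Back edge closes the cycle H → I → D → K → F → H; its vertices are {D, F, H, I, K}.

D, F, H, I, K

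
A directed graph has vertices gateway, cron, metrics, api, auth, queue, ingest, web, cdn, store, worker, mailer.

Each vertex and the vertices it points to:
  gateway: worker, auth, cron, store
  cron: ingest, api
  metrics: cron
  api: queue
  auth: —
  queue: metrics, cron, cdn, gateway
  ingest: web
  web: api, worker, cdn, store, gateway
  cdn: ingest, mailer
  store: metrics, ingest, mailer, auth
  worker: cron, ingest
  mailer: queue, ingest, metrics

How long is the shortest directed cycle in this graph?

3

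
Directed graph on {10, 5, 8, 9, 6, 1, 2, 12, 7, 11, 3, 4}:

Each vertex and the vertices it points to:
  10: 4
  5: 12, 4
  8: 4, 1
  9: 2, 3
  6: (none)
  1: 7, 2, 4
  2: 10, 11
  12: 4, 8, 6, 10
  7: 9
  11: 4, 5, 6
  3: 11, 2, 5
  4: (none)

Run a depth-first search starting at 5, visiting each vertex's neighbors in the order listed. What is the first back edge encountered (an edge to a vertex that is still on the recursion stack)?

11→5

DFS from 5 (visiting each vertex's neighbors in the order listed); mark gray on enter, black on exit:
5 gray
  12 gray
    4 gray
    4 black
    8 gray
      8→4: 4 black — skip
      1 gray
        7 gray
          9 gray
            2 gray
              10 gray
                10→4: 4 black — skip
              10 black
              11 gray
                11→4: 4 black — skip
                11→5: 5 is gray → back edge
First back edge: 11 → 5.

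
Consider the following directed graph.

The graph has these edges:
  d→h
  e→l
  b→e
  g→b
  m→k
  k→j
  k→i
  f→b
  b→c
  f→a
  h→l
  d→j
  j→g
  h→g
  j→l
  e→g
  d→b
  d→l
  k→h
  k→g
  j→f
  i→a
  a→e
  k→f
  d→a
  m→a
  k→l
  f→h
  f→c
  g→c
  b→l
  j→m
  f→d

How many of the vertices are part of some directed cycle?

8

A vertex is on a directed cycle iff it belongs to a strongly connected component of size ≥ 2 (or has a self-loop).
The vertices on cycles are {b, d, e, f, g, j, k, m} — 8 in total.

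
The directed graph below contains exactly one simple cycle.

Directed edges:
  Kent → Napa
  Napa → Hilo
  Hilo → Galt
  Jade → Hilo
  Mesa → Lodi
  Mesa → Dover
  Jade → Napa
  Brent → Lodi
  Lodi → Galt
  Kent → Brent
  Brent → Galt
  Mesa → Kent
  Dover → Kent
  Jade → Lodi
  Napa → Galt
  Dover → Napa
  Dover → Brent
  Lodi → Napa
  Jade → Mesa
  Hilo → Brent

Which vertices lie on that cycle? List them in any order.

Hilo, Lodi, Napa, Brent

DFS with gray/black marking from Hilo:
Hilo gray
  Galt gray
  Galt black
  Brent gray
    Lodi gray
      Napa gray
        Napa→Hilo: Hilo is gray → back edge
Back edge closes the cycle Hilo → Brent → Lodi → Napa → Hilo; its vertices are {Hilo, Lodi, Napa, Brent}.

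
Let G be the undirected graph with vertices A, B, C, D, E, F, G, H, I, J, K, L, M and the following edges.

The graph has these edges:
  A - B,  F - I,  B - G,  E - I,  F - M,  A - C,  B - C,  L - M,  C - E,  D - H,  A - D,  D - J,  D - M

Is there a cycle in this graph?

DFS, tracking each vertex's parent; an edge to a visited non-parent vertex closes a cycle.
Start from H:
visit H (parent –)
  visit D (parent H)
    visit A (parent D)
      visit B (parent A)
        visit G (parent B)
          G–B: parent, skip
        B–A: parent, skip
        visit C (parent B)
          C–B: parent, skip
          C–A: A visited and ≠ parent → cycle
Cycle: A – B – C – A.

Yes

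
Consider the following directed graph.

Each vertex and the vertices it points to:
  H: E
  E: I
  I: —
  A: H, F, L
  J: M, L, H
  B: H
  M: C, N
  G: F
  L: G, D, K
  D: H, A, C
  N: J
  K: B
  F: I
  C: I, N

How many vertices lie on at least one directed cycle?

7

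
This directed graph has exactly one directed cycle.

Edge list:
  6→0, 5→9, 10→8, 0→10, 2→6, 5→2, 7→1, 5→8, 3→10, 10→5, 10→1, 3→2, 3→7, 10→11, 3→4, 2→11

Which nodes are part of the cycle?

0, 2, 5, 6, 10

DFS with gray/black marking from 10:
10 gray
  8 gray
  8 black
  1 gray
  1 black
  11 gray
  11 black
  5 gray
    5→8: 8 black — skip
    2 gray
      6 gray
        0 gray
          0→10: 10 is gray → back edge
Back edge closes the cycle 10 → 5 → 2 → 6 → 0 → 10; its vertices are {0, 2, 5, 6, 10}.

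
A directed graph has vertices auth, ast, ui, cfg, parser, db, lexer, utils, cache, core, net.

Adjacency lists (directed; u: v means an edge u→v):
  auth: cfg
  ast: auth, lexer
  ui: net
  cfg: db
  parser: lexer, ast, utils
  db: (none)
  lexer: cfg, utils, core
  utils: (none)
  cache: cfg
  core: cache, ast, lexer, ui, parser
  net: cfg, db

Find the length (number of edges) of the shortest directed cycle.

2

For each vertex v, BFS finds the shortest path from v back to v.
The shortest such closed walk is core → lexer → core, length 2.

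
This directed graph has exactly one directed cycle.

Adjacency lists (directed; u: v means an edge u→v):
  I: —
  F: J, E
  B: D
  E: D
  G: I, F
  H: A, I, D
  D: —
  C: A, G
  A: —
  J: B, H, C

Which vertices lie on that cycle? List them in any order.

C, F, G, J

DFS with gray/black marking from F:
F gray
  J gray
    B gray
      D gray
      D black
    B black
    H gray
      A gray
      A black
      I gray
      I black
      H→D: D black — skip
    H black
    C gray
      C→A: A black — skip
      G gray
        G→I: I black — skip
        G→F: F is gray → back edge
Back edge closes the cycle F → J → C → G → F; its vertices are {C, F, G, J}.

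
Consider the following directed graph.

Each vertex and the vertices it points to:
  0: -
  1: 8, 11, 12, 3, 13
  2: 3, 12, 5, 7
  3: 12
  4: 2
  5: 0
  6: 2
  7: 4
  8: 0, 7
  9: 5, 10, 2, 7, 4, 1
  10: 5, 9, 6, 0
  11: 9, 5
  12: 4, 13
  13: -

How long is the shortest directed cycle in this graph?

2

For each vertex v, BFS finds the shortest path from v back to v.
The shortest such closed walk is 10 → 9 → 10, length 2.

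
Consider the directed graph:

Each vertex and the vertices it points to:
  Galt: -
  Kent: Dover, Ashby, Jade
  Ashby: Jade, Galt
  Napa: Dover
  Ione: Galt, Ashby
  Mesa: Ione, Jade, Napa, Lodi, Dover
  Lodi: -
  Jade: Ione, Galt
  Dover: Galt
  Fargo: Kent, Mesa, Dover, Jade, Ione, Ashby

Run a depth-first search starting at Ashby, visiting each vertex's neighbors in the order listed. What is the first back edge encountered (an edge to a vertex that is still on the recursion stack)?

DFS from Ashby (visiting each vertex's neighbors in the order listed); mark gray on enter, black on exit:
Ashby gray
  Jade gray
    Ione gray
      Galt gray
      Galt black
      Ione→Ashby: Ashby is gray → back edge
First back edge: Ione → Ashby.

Ione→Ashby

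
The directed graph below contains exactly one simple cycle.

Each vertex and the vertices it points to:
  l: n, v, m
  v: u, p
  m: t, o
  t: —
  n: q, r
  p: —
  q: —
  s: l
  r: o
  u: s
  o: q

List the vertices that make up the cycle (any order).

l, s, u, v

DFS with gray/black marking from l:
l gray
  n gray
    q gray
    q black
    r gray
      o gray
        o→q: q black — skip
      o black
    r black
  n black
  v gray
    u gray
      s gray
        s→l: l is gray → back edge
Back edge closes the cycle l → v → u → s → l; its vertices are {l, s, u, v}.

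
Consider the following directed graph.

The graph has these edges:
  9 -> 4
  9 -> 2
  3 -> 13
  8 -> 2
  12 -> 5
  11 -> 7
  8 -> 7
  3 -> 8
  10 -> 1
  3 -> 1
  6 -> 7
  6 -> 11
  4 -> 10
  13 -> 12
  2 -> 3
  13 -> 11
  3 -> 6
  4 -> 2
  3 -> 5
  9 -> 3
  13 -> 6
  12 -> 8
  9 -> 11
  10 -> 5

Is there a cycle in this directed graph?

DFS with white/gray/black marking, starting from 10:
10 gray
  1 gray
  1 black
  5 gray
  5 black
10 black
2 gray
  3 gray
    8 gray
      7 gray
      7 black
      8→2: 2 is gray → back edge
Back edge found, so a cycle exists: 2 → 3 → 8 → 2.

Yes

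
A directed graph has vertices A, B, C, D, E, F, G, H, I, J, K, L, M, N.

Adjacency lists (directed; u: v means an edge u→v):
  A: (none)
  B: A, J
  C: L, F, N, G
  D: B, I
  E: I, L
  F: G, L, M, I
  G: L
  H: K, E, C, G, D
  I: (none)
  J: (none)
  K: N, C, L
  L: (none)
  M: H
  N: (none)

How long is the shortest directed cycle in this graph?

4

For each vertex v, BFS finds the shortest path from v back to v.
The shortest such closed walk is M → H → C → F → M, length 4.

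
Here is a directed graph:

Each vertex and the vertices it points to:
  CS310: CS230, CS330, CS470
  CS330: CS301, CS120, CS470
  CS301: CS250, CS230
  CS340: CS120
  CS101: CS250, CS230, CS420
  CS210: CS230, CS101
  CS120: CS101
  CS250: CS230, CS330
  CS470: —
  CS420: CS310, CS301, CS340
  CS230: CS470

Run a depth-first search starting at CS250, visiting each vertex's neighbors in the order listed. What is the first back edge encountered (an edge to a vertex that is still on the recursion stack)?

CS301->CS250

DFS from CS250 (visiting each vertex's neighbors in the order listed); mark gray on enter, black on exit:
CS250 gray
  CS230 gray
    CS470 gray
    CS470 black
  CS230 black
  CS330 gray
    CS301 gray
      CS301→CS250: CS250 is gray → back edge
First back edge: CS301 → CS250.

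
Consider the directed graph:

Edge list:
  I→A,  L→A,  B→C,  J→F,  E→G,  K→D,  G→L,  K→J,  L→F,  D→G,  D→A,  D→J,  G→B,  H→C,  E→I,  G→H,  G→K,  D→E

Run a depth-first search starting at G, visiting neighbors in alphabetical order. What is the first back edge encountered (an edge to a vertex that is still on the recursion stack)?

E->G

DFS from G (visiting neighbors in alphabetical order); mark gray on enter, black on exit:
G gray
  B gray
    C gray
    C black
  B black
  H gray
    H→C: C black — skip
  H black
  K gray
    D gray
      A gray
      A black
      E gray
        E→G: G is gray → back edge
First back edge: E → G.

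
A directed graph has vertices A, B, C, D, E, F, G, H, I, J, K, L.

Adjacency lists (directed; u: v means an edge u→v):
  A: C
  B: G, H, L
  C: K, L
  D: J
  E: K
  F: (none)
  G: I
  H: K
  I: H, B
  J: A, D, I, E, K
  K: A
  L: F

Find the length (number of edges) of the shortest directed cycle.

For each vertex v, BFS finds the shortest path from v back to v.
The shortest such closed walk is J → D → J, length 2.

2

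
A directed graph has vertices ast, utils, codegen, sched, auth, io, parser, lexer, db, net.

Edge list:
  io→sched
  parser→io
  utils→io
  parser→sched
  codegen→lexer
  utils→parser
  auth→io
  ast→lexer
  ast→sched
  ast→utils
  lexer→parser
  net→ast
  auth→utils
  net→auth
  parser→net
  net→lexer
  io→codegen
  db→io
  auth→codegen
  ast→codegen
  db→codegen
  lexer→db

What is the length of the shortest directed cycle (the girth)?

3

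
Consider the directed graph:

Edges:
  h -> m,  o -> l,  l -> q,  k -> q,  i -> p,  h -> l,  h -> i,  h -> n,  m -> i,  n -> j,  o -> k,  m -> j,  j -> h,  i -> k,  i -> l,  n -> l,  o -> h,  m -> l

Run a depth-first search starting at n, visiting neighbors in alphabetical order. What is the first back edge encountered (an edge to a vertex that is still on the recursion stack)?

m->j

DFS from n (visiting neighbors in alphabetical order); mark gray on enter, black on exit:
n gray
  j gray
    h gray
      i gray
        k gray
          q gray
          q black
        k black
        l gray
          l→q: q black — skip
        l black
        p gray
        p black
      i black
      h→l: l black — skip
      m gray
        m→i: i black — skip
        m→j: j is gray → back edge
First back edge: m → j.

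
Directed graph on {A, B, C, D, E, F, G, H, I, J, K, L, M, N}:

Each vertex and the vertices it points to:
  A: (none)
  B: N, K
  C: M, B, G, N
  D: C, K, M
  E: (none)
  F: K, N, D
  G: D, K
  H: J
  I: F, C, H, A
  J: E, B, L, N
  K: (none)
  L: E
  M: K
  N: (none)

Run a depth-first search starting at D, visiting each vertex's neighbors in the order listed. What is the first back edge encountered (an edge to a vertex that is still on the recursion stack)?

G->D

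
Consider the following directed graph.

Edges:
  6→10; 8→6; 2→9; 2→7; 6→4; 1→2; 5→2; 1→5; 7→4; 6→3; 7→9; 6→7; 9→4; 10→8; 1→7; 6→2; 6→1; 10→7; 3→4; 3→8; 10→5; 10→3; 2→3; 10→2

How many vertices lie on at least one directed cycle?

7

A vertex is on a directed cycle iff it belongs to a strongly connected component of size ≥ 2 (or has a self-loop).
The vertices on cycles are {1, 2, 3, 5, 6, 8, 10} — 7 in total.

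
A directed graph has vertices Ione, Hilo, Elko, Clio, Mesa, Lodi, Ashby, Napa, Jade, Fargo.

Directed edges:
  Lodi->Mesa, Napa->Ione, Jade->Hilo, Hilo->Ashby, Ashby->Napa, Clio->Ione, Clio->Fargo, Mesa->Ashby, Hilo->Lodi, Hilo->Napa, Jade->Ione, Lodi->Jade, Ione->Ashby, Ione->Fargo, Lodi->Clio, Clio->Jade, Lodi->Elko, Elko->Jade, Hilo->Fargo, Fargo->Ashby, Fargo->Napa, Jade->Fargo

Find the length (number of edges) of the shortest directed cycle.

For each vertex v, BFS finds the shortest path from v back to v.
The shortest such closed walk is Lodi → Jade → Hilo → Lodi, length 3.

3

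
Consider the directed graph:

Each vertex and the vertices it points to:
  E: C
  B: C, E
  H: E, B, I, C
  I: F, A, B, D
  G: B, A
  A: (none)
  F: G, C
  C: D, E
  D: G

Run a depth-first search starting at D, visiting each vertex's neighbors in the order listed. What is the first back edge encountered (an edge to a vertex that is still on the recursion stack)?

C->D

DFS from D (visiting each vertex's neighbors in the order listed); mark gray on enter, black on exit:
D gray
  G gray
    B gray
      C gray
        C→D: D is gray → back edge
First back edge: C → D.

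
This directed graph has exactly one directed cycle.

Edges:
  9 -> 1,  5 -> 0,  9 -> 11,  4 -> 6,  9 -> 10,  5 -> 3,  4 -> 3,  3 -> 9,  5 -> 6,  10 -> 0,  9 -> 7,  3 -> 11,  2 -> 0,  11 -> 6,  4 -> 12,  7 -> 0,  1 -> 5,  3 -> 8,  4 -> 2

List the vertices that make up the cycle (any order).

1, 3, 5, 9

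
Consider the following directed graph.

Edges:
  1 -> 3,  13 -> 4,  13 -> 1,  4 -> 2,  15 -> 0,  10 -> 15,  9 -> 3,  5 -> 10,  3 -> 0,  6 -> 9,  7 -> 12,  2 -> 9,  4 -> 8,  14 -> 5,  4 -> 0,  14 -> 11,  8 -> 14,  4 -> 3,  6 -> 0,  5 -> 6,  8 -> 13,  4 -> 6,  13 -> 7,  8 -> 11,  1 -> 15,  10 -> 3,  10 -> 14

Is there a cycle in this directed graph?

Yes

DFS with white/gray/black marking, starting from 7:
7 gray
  12 gray
  12 black
7 black
0 gray
0 black
1 gray
  15 gray
    15→0: 0 black — skip
  15 black
  3 gray
    3→0: 0 black — skip
  3 black
1 black
2 gray
  9 gray
    9→3: 3 black — skip
  9 black
2 black
4 gray
  8 gray
    14 gray
      11 gray
      11 black
      5 gray
        10 gray
          10→14: 14 is gray → back edge
Back edge found, so a cycle exists: 14 → 5 → 10 → 14.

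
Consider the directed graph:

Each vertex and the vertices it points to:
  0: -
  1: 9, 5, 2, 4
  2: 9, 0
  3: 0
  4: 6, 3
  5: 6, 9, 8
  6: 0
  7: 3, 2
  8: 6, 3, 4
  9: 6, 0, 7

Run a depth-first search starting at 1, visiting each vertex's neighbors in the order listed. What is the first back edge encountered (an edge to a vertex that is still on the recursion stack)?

2→9

DFS from 1 (visiting each vertex's neighbors in the order listed); mark gray on enter, black on exit:
1 gray
  9 gray
    6 gray
      0 gray
      0 black
    6 black
    9→0: 0 black — skip
    7 gray
      3 gray
        3→0: 0 black — skip
      3 black
      2 gray
        2→9: 9 is gray → back edge
First back edge: 2 → 9.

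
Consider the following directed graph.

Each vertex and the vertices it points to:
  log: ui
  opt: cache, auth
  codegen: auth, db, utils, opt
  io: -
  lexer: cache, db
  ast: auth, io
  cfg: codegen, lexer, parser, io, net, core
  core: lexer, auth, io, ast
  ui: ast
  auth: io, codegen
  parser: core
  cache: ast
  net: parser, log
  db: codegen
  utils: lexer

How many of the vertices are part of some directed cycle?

8

A vertex is on a directed cycle iff it belongs to a strongly connected component of size ≥ 2 (or has a self-loop).
The vertices on cycles are {db, ast, opt, auth, cache, lexer, utils, codegen} — 8 in total.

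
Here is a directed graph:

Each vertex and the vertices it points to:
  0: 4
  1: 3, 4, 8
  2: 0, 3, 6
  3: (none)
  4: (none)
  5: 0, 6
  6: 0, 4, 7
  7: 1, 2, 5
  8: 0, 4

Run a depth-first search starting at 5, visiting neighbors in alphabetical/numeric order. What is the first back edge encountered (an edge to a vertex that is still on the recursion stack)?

DFS from 5 (visiting neighbors in alphabetical/numeric order); mark gray on enter, black on exit:
5 gray
  0 gray
    4 gray
    4 black
  0 black
  6 gray
    6→0: 0 black — skip
    6→4: 4 black — skip
    7 gray
      1 gray
        3 gray
        3 black
        1→4: 4 black — skip
        8 gray
          8→0: 0 black — skip
          8→4: 4 black — skip
        8 black
      1 black
      2 gray
        2→0: 0 black — skip
        2→3: 3 black — skip
        2→6: 6 is gray → back edge
First back edge: 2 → 6.

2→6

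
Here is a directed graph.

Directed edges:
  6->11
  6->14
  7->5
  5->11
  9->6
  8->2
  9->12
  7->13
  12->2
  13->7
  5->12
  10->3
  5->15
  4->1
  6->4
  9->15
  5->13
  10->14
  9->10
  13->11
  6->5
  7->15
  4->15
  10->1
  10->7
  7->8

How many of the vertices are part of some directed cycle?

A vertex is on a directed cycle iff it belongs to a strongly connected component of size ≥ 2 (or has a self-loop).
The vertices on cycles are {5, 7, 13} — 3 in total.

3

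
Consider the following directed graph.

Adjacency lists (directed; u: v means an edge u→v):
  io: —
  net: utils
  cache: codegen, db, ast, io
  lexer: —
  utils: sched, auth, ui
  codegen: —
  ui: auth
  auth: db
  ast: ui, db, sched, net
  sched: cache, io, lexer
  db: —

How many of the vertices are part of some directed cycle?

5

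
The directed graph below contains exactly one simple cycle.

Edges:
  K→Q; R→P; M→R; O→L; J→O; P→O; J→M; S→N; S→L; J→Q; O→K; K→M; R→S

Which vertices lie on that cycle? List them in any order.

K, M, O, P, R

DFS with gray/black marking from O:
O gray
  L gray
  L black
  K gray
    M gray
      R gray
        P gray
          P→O: O is gray → back edge
Back edge closes the cycle O → K → M → R → P → O; its vertices are {K, M, O, P, R}.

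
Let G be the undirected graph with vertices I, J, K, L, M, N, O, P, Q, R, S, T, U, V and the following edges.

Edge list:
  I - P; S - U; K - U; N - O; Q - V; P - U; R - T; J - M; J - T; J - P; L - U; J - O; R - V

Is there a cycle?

DFS, tracking each vertex's parent; an edge to a visited non-parent vertex closes a cycle.
Start from I:
visit I (parent –)
  visit P (parent I)
    visit J (parent P)
      visit T (parent J)
        visit R (parent T)
          visit V (parent R)
            visit Q (parent V)
              Q–V: parent, skip
            V–R: parent, skip
          R–T: parent, skip
        T–J: parent, skip
      J–P: parent, skip
      visit M (parent J)
        M–J: parent, skip
      visit O (parent J)
        O–J: parent, skip
        visit N (parent O)
          N–O: parent, skip
    visit U (parent P)
      visit L (parent U)
        L–U: parent, skip
      visit S (parent U)
        S–U: parent, skip
      visit K (parent U)
        K–U: parent, skip
      U–P: parent, skip
    P–I: parent, skip
No non-parent visited neighbor found — the graph is a forest.

No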